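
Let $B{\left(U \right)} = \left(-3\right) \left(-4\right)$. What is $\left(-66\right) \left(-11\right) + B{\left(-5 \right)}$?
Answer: $738$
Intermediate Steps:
$B{\left(U \right)} = 12$
$\left(-66\right) \left(-11\right) + B{\left(-5 \right)} = \left(-66\right) \left(-11\right) + 12 = 726 + 12 = 738$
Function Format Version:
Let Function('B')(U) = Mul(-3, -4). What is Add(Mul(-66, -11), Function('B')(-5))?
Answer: 738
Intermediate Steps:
Function('B')(U) = 12
Add(Mul(-66, -11), Function('B')(-5)) = Add(Mul(-66, -11), 12) = Add(726, 12) = 738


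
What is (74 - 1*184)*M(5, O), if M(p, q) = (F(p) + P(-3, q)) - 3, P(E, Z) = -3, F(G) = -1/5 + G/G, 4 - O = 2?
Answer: 572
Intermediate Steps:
O = 2 (O = 4 - 1*2 = 4 - 2 = 2)
F(G) = ⅘ (F(G) = -1*⅕ + 1 = -⅕ + 1 = ⅘)
M(p, q) = -26/5 (M(p, q) = (⅘ - 3) - 3 = -11/5 - 3 = -26/5)
(74 - 1*184)*M(5, O) = (74 - 1*184)*(-26/5) = (74 - 184)*(-26/5) = -110*(-26/5) = 572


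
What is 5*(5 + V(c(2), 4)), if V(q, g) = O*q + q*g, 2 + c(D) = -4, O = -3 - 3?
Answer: 85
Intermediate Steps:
O = -6
c(D) = -6 (c(D) = -2 - 4 = -6)
V(q, g) = -6*q + g*q (V(q, g) = -6*q + q*g = -6*q + g*q)
5*(5 + V(c(2), 4)) = 5*(5 - 6*(-6 + 4)) = 5*(5 - 6*(-2)) = 5*(5 + 12) = 5*17 = 85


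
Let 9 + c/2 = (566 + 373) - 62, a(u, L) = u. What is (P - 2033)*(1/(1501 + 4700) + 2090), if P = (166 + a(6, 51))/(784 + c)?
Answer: -1276815205229/300510 ≈ -4.2488e+6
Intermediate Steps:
c = 1736 (c = -18 + 2*((566 + 373) - 62) = -18 + 2*(939 - 62) = -18 + 2*877 = -18 + 1754 = 1736)
P = 43/630 (P = (166 + 6)/(784 + 1736) = 172/2520 = 172*(1/2520) = 43/630 ≈ 0.068254)
(P - 2033)*(1/(1501 + 4700) + 2090) = (43/630 - 2033)*(1/(1501 + 4700) + 2090) = -1280747*(1/6201 + 2090)/630 = -1280747/630*12960091/6201 = -1276815205229/300510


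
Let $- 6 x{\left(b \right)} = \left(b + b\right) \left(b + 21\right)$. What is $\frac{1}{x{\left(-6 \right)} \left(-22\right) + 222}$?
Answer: $- \frac{1}{438} \approx -0.0022831$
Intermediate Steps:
$x{\left(b \right)} = - \frac{b \left(21 + b\right)}{3}$ ($x{\left(b \right)} = - \frac{\left(b + b\right) \left(b + 21\right)}{6} = - \frac{2 b \left(21 + b\right)}{6} = - \frac{b \left(21 + b\right)}{3}$)
$\frac{1}{x{\left(-6 \right)} \left(-22\right) + 222} = \frac{1}{\left(- \frac{1}{3}\right) \left(-6\right) \left(21 - 6\right) \left(-22\right) + 222} = \frac{1}{\left(- \frac{1}{3}\right) \left(-6\right) 15 \left(-22\right) + 222} = \frac{1}{30 \left(-22\right) + 222} = \frac{1}{-660 + 222} = \frac{1}{-438} = - \frac{1}{438}$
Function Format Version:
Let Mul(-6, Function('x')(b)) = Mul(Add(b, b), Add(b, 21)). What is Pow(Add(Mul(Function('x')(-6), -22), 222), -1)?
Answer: Rational(-1, 438) ≈ -0.0022831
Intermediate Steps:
Function('x')(b) = Mul(Rational(-1, 3), b, Add(21, b)) (Function('x')(b) = Mul(Rational(-1, 6), Mul(Add(b, b), Add(b, 21))) = Mul(Rational(-1, 6), Mul(Mul(2, b), Add(21, b))) = Mul(Rational(-1, 6), Mul(2, b, Add(21, b))) = Mul(Rational(-1, 3), b, Add(21, b)))
Pow(Add(Mul(Function('x')(-6), -22), 222), -1) = Pow(Add(Mul(Mul(Rational(-1, 3), -6, Add(21, -6)), -22), 222), -1) = Pow(Add(Mul(Mul(Rational(-1, 3), -6, 15), -22), 222), -1) = Pow(Add(Mul(30, -22), 222), -1) = Pow(Add(-660, 222), -1) = Pow(-438, -1) = Rational(-1, 438)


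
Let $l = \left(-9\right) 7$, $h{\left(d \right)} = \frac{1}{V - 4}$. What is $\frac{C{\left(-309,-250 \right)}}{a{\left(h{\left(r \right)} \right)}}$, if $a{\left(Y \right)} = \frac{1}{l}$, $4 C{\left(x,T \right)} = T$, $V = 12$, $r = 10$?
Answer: $\frac{7875}{2} \approx 3937.5$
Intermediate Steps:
$h{\left(d \right)} = \frac{1}{8}$ ($h{\left(d \right)} = \frac{1}{12 - 4} = \frac{1}{8}$)
$C{\left(x,T \right)} = \frac{T}{4}$
$l = -63$
$a{\left(Y \right)} = - \frac{1}{63}$ ($a{\left(Y \right)} = \frac{1}{-63} = - \frac{1}{63}$)
$\frac{C{\left(-309,-250 \right)}}{a{\left(h{\left(r \right)} \right)}} = \frac{\frac{1}{4} \left(-250\right)}{- \frac{1}{63}} = \left(- \frac{125}{2}\right) \left(-63\right) = \frac{7875}{2}$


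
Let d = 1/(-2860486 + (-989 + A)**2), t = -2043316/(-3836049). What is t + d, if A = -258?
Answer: 889166068561/1669291246791 ≈ 0.53266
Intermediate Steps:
t = 2043316/3836049 (t = -2043316*(-1/3836049) = 2043316/3836049 ≈ 0.53266)
d = -1/1305477 (d = 1/(-2860486 + (-989 - 258)**2) = 1/(-2860486 + (-1247)**2) = 1/(-2860486 + 1555009) = 1/(-1305477) = -1/1305477 ≈ -7.6600e-7)
t + d = 2043316/3836049 - 1/1305477 = 889166068561/1669291246791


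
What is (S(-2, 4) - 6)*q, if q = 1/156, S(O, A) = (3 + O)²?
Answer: -5/156 ≈ -0.032051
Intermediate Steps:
q = 1/156 ≈ 0.0064103
(S(-2, 4) - 6)*q = ((3 - 2)² - 6)*(1/156) = (1² - 6)*(1/156) = (1 - 6)*(1/156) = -5*1/156 = -5/156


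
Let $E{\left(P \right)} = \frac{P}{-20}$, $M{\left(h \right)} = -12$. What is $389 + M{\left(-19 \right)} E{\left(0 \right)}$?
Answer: $389$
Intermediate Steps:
$E{\left(P \right)} = - \frac{P}{20}$ ($E{\left(P \right)} = P \left(- \frac{1}{20}\right) = - \frac{P}{20}$)
$389 + M{\left(-19 \right)} E{\left(0 \right)} = 389 - 12 \left(\left(- \frac{1}{20}\right) 0\right) = 389 - 0 = 389 + 0 = 389$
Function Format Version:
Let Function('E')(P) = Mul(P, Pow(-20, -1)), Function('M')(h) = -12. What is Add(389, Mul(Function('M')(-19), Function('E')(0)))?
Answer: 389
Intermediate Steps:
Function('E')(P) = Mul(Rational(-1, 20), P) (Function('E')(P) = Mul(P, Rational(-1, 20)) = Mul(Rational(-1, 20), P))
Add(389, Mul(Function('M')(-19), Function('E')(0))) = Add(389, Mul(-12, Mul(Rational(-1, 20), 0))) = Add(389, Mul(-12, 0)) = Add(389, 0) = 389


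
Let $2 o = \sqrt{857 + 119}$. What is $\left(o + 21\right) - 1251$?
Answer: $-1230 + 2 \sqrt{61} \approx -1214.4$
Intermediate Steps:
$o = 2 \sqrt{61}$ ($o = \frac{\sqrt{857 + 119}}{2} = \frac{\sqrt{976}}{2} = \frac{4 \sqrt{61}}{2} = 2 \sqrt{61} \approx 15.62$)
$\left(o + 21\right) - 1251 = \left(2 \sqrt{61} + 21\right) - 1251 = \left(21 + 2 \sqrt{61}\right) - 1251 = -1230 + 2 \sqrt{61}$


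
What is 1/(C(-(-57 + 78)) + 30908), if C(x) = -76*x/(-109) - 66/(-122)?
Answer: 6649/205413533 ≈ 3.2369e-5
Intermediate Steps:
C(x) = 33/61 + 76*x/109 (C(x) = -76*x*(-1/109) - 66*(-1/122) = 76*x/109 + 33/61 = 33/61 + 76*x/109)
1/(C(-(-57 + 78)) + 30908) = 1/((33/61 + 76*(-(-57 + 78))/109) + 30908) = 1/((33/61 + 76*(-1*21)/109) + 30908) = 1/((33/61 + (76/109)*(-21)) + 30908) = 1/((33/61 - 1596/109) + 30908) = 1/(-93759/6649 + 30908) = 1/(205413533/6649) = 6649/205413533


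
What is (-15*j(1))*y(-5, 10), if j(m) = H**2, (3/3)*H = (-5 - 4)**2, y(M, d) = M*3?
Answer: 1476225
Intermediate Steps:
y(M, d) = 3*M
H = 81 (H = (-5 - 4)**2 = (-9)**2 = 81)
j(m) = 6561 (j(m) = 81**2 = 6561)
(-15*j(1))*y(-5, 10) = (-15*6561)*(3*(-5)) = -98415*(-15) = 1476225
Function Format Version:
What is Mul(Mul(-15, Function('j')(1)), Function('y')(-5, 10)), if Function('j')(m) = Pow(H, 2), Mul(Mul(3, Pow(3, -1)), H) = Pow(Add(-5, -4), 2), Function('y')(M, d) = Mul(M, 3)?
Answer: 1476225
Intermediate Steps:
Function('y')(M, d) = Mul(3, M)
H = 81 (H = Pow(Add(-5, -4), 2) = Pow(-9, 2) = 81)
Function('j')(m) = 6561 (Function('j')(m) = Pow(81, 2) = 6561)
Mul(Mul(-15, Function('j')(1)), Function('y')(-5, 10)) = Mul(Mul(-15, 6561), Mul(3, -5)) = Mul(-98415, -15) = 1476225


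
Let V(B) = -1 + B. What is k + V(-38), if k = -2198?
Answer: -2237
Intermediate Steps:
k + V(-38) = -2198 + (-1 - 38) = -2198 - 39 = -2237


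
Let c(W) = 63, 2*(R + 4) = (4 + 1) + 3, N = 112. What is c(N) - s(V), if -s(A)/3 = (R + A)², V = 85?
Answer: 21738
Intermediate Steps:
R = 0 (R = -4 + ((4 + 1) + 3)/2 = -4 + (5 + 3)/2 = -4 + (½)*8 = -4 + 4 = 0)
s(A) = -3*A² (s(A) = -3*(0 + A)² = -3*A²)
c(N) - s(V) = 63 - (-3)*85² = 63 - (-3)*7225 = 63 - 1*(-21675) = 63 + 21675 = 21738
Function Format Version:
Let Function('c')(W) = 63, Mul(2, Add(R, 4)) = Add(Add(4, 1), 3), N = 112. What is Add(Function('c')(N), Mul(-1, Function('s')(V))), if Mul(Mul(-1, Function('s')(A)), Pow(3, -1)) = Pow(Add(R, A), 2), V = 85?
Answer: 21738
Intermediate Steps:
R = 0 (R = Add(-4, Mul(Rational(1, 2), Add(Add(4, 1), 3))) = Add(-4, Mul(Rational(1, 2), Add(5, 3))) = Add(-4, Mul(Rational(1, 2), 8)) = Add(-4, 4) = 0)
Function('s')(A) = Mul(-3, Pow(A, 2)) (Function('s')(A) = Mul(-3, Pow(Add(0, A), 2)) = Mul(-3, Pow(A, 2)))
Add(Function('c')(N), Mul(-1, Function('s')(V))) = Add(63, Mul(-1, Mul(-3, Pow(85, 2)))) = Add(63, Mul(-1, Mul(-3, 7225))) = Add(63, Mul(-1, -21675)) = Add(63, 21675) = 21738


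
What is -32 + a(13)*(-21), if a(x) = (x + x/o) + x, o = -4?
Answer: -2039/4 ≈ -509.75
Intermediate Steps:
a(x) = 7*x/4 (a(x) = (x + x/(-4)) + x = (x + x*(-¼)) + x = (x - x/4) + x = 3*x/4 + x = 7*x/4)
-32 + a(13)*(-21) = -32 + ((7/4)*13)*(-21) = -32 + (91/4)*(-21) = -32 - 1911/4 = -2039/4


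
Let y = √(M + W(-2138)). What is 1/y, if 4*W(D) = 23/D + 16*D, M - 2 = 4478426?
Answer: 2*√81727999433002/38226379529 ≈ 0.00047299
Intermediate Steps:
M = 4478428 (M = 2 + 4478426 = 4478428)
W(D) = 4*D + 23/(4*D) (W(D) = (23/D + 16*D)/4 = (16*D + 23/D)/4 = 4*D + 23/(4*D))
y = √81727999433002/4276 (y = √(4478428 + (4*(-2138) + (23/4)/(-2138))) = √(4478428 + (-8552 + (23/4)*(-1/2138))) = √(4478428 + (-8552 - 23/8552)) = √(4478428 - 73136727/8552) = √(38226379529/8552) = √81727999433002/4276 ≈ 2114.2)
1/y = 1/(√81727999433002/4276) = 2*√81727999433002/38226379529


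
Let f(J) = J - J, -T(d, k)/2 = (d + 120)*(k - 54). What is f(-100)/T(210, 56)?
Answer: 0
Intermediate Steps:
T(d, k) = -2*(-54 + k)*(120 + d) (T(d, k) = -2*(d + 120)*(k - 54) = -2*(120 + d)*(-54 + k) = -2*(-54 + k)*(120 + d))
f(J) = 0
f(-100)/T(210, 56) = 0/(12960 - 240*56 + 108*210 - 2*210*56) = 0/(12960 - 13440 + 22680 - 23520) = 0/(-1320) = 0*(-1/1320) = 0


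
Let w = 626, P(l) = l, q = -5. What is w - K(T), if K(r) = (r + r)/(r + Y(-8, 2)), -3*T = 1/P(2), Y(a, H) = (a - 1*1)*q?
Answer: 168396/269 ≈ 626.01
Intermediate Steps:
Y(a, H) = 5 - 5*a (Y(a, H) = (a - 1*1)*(-5) = (a - 1)*(-5) = (-1 + a)*(-5) = 5 - 5*a)
T = -1/6 (T = -1/3/2 = -1/3*1/2 = -1/6 ≈ -0.16667)
K(r) = 2*r/(45 + r) (K(r) = (r + r)/(r + (5 - 5*(-8))) = (2*r)/(r + (5 + 40)) = (2*r)/(r + 45) = (2*r)/(45 + r) = 2*r/(45 + r))
w - K(T) = 626 - 2*(-1)/(6*(45 - 1/6)) = 626 - 2*(-1)/(6*269/6) = 626 - 2*(-1)*6/(6*269) = 626 - 1*(-2/269) = 626 + 2/269 = 168396/269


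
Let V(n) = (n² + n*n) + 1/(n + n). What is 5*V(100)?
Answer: 4000001/40 ≈ 1.0000e+5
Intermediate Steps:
V(n) = 1/(2*n) + 2*n² (V(n) = (n² + n²) + 1/(2*n) = 2*n² + 1/(2*n) = 1/(2*n) + 2*n²)
5*V(100) = 5*((½)*(1 + 4*100³)/100) = 5*((½)*(1/100)*(1 + 4*1000000)) = 5*((½)*(1/100)*(1 + 4000000)) = 5*((½)*(1/100)*4000001) = 5*(4000001/200) = 4000001/40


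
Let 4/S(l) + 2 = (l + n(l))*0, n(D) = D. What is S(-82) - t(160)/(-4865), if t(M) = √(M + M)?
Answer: -2 + 8*√5/4865 ≈ -1.9963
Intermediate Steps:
t(M) = √2*√M (t(M) = √(2*M) = √2*√M)
S(l) = -2 (S(l) = 4/(-2 + (l + l)*0) = 4/(-2 + (2*l)*0) = 4/(-2 + 0) = 4/(-2) = 4*(-½) = -2)
S(-82) - t(160)/(-4865) = -2 - √2*√160/(-4865) = -2 - √2*(4*√10)*(-1)/4865 = -2 - 8*√5*(-1)/4865 = -2 - (-8)*√5/4865 = -2 + 8*√5/4865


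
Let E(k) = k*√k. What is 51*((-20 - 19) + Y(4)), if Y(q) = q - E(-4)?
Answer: -1785 + 408*I ≈ -1785.0 + 408.0*I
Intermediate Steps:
E(k) = k^(3/2)
Y(q) = q + 8*I (Y(q) = q - (-4)^(3/2) = q - (-8)*I = q + 8*I)
51*((-20 - 19) + Y(4)) = 51*((-20 - 19) + (4 + 8*I)) = 51*(-39 + (4 + 8*I)) = 51*(-35 + 8*I) = -1785 + 408*I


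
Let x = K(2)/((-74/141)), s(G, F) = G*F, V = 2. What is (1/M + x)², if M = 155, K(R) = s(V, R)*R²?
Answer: 30556088809/32890225 ≈ 929.03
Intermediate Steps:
s(G, F) = F*G
K(R) = 2*R³ (K(R) = (R*2)*R² = (2*R)*R² = 2*R³)
x = -1128/37 (x = (2*2³)/((-74/141)) = (2*8)/((-74*1/141)) = 16/(-74/141) = 16*(-141/74) = -1128/37 ≈ -30.486)
(1/M + x)² = (1/155 - 1128/37)² = (-174803/5735)² = 30556088809/32890225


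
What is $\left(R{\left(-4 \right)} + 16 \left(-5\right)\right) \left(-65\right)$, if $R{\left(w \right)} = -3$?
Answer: $5395$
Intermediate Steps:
$\left(R{\left(-4 \right)} + 16 \left(-5\right)\right) \left(-65\right) = \left(-3 + 16 \left(-5\right)\right) \left(-65\right) = \left(-3 - 80\right) \left(-65\right) = \left(-83\right) \left(-65\right) = 5395$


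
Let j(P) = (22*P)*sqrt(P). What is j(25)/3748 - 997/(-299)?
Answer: 2279503/560326 ≈ 4.0682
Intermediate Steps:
j(P) = 22*P**(3/2)
j(25)/3748 - 997/(-299) = (22*25**(3/2))/3748 - 997/(-299) = (22*125)*(1/3748) - 997*(-1/299) = 2750*(1/3748) + 997/299 = 1375/1874 + 997/299 = 2279503/560326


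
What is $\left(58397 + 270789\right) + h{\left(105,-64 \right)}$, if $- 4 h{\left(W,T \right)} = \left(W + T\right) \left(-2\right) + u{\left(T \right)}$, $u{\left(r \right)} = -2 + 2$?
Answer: $\frac{658413}{2} \approx 3.2921 \cdot 10^{5}$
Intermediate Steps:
$u{\left(r \right)} = 0$
$h{\left(W,T \right)} = \frac{T}{2} + \frac{W}{2}$ ($h{\left(W,T \right)} = - \frac{\left(W + T\right) \left(-2\right) + 0}{4} = - \frac{\left(T + W\right) \left(-2\right) + 0}{4} = - \frac{\left(- 2 T - 2 W\right) + 0}{4} = - \frac{- 2 T - 2 W}{4} = \frac{T}{2} + \frac{W}{2}$)
$\left(58397 + 270789\right) + h{\left(105,-64 \right)} = \left(58397 + 270789\right) + \left(\frac{1}{2} \left(-64\right) + \frac{1}{2} \cdot 105\right) = 329186 + \left(-32 + \frac{105}{2}\right) = 329186 + \frac{41}{2} = \frac{658413}{2}$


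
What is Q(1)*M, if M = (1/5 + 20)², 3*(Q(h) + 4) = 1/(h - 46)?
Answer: -5518741/3375 ≈ -1635.2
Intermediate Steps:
Q(h) = -4 + 1/(3*(-46 + h)) (Q(h) = -4 + 1/(3*(h - 46)) = -4 + 1/(3*(-46 + h)))
M = 10201/25 (M = (⅕ + 20)² = (101/5)² = 10201/25 ≈ 408.04)
Q(1)*M = ((553 - 12*1)/(3*(-46 + 1)))*(10201/25) = ((⅓)*(553 - 12)/(-45))*(10201/25) = ((⅓)*(-1/45)*541)*(10201/25) = -541/135*10201/25 = -5518741/3375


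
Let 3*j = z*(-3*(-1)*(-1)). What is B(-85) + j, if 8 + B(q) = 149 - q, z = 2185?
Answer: -1959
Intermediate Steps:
B(q) = 141 - q (B(q) = -8 + (149 - q) = 141 - q)
j = -2185 (j = (2185*(-3*(-1)*(-1)))/3 = (2185*(3*(-1)))/3 = (2185*(-3))/3 = (1/3)*(-6555) = -2185)
B(-85) + j = (141 - 1*(-85)) - 2185 = (141 + 85) - 2185 = 226 - 2185 = -1959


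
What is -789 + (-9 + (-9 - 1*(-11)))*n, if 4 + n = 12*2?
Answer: -929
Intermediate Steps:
n = 20 (n = -4 + 12*2 = -4 + 24 = 20)
-789 + (-9 + (-9 - 1*(-11)))*n = -789 + (-9 + (-9 - 1*(-11)))*20 = -789 + (-9 + (-9 + 11))*20 = -789 + (-9 + 2)*20 = -789 - 7*20 = -789 - 140 = -929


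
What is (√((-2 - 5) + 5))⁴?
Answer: 4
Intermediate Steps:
(√((-2 - 5) + 5))⁴ = (√(-7 + 5))⁴ = (√(-2))⁴ = (I*√2)⁴ = 4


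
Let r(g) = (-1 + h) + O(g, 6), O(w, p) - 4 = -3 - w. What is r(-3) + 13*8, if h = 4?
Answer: 111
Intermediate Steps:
O(w, p) = 1 - w (O(w, p) = 4 + (-3 - w) = 1 - w)
r(g) = 4 - g (r(g) = (-1 + 4) + (1 - g) = 3 + (1 - g) = 4 - g)
r(-3) + 13*8 = (4 - 1*(-3)) + 13*8 = (4 + 3) + 104 = 7 + 104 = 111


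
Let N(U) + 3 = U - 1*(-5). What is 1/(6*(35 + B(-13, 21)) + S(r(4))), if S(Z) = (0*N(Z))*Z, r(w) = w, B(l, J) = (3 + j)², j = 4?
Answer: 1/504 ≈ 0.0019841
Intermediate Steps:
B(l, J) = 49 (B(l, J) = (3 + 4)² = 7² = 49)
N(U) = 2 + U (N(U) = -3 + (U - 1*(-5)) = -3 + (U + 5) = -3 + (5 + U) = 2 + U)
S(Z) = 0 (S(Z) = (0*(2 + Z))*Z = 0*Z = 0)
1/(6*(35 + B(-13, 21)) + S(r(4))) = 1/(6*(35 + 49) + 0) = 1/(6*84 + 0) = 1/(504 + 0) = 1/504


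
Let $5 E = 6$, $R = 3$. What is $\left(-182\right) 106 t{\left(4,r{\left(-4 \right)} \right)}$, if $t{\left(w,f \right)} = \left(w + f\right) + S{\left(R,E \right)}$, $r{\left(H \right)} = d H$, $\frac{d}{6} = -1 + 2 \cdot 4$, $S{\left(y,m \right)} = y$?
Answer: $3106012$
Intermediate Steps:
$E = \frac{6}{5}$ ($E = \frac{1}{5} \cdot 6 = \frac{6}{5} \approx 1.2$)
$d = 42$ ($d = 6 \left(-1 + 2 \cdot 4\right) = 6 \left(-1 + 8\right) = 6 \cdot 7 = 42$)
$r{\left(H \right)} = 42 H$
$t{\left(w,f \right)} = 3 + f + w$ ($t{\left(w,f \right)} = \left(w + f\right) + 3 = \left(f + w\right) + 3 = 3 + f + w$)
$\left(-182\right) 106 t{\left(4,r{\left(-4 \right)} \right)} = \left(-182\right) 106 \left(3 + 42 \left(-4\right) + 4\right) = - 19292 \left(3 - 168 + 4\right) = \left(-19292\right) \left(-161\right) = 3106012$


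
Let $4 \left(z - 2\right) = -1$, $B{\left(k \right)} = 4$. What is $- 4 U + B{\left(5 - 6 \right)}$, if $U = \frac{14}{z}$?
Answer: $-28$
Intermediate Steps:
$z = \frac{7}{4}$ ($z = 2 + \frac{1}{4} \left(-1\right) = 2 - \frac{1}{4} = \frac{7}{4} \approx 1.75$)
$U = 8$ ($U = \frac{14}{\frac{7}{4}} = 14 \cdot \frac{4}{7} = 8$)
$- 4 U + B{\left(5 - 6 \right)} = \left(-4\right) 8 + 4 = -32 + 4 = -28$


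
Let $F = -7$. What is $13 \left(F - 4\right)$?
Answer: $-143$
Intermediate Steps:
$13 \left(F - 4\right) = 13 \left(-7 - 4\right) = 13 \left(-11\right) = -143$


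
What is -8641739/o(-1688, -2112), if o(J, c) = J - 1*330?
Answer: 8641739/2018 ≈ 4282.3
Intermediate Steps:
o(J, c) = -330 + J (o(J, c) = J - 330 = -330 + J)
-8641739/o(-1688, -2112) = -8641739/(-330 - 1688) = -8641739/(-2018) = -8641739*(-1/2018) = 8641739/2018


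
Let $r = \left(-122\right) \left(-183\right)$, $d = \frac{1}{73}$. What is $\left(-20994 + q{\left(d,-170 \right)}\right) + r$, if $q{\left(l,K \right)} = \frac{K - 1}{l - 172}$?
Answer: $\frac{1859527}{1395} \approx 1333.0$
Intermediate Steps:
$d = \frac{1}{73} \approx 0.013699$
$q{\left(l,K \right)} = \frac{-1 + K}{-172 + l}$
$r = 22326$
$\left(-20994 + q{\left(d,-170 \right)}\right) + r = \left(-20994 + \frac{-1 - 170}{-172 + \frac{1}{73}}\right) + 22326 = \left(-20994 + \frac{1}{- \frac{12555}{73}} \left(-171\right)\right) + 22326 = \left(-20994 - - \frac{1387}{1395}\right) + 22326 = \left(-20994 + \frac{1387}{1395}\right) + 22326 = - \frac{29285243}{1395} + 22326 = \frac{1859527}{1395}$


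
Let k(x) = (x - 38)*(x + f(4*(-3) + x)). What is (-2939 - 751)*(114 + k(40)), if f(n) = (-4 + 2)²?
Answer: -745380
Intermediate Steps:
f(n) = 4 (f(n) = (-2)² = 4)
k(x) = (-38 + x)*(4 + x) (k(x) = (x - 38)*(x + 4) = (-38 + x)*(4 + x))
(-2939 - 751)*(114 + k(40)) = (-2939 - 751)*(114 + (-152 + 40² - 34*40)) = -3690*(114 + (-152 + 1600 - 1360)) = -3690*(114 + 88) = -3690*202 = -745380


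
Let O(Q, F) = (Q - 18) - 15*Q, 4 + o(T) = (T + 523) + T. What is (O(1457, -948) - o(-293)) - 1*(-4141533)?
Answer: 4121184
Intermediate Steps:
o(T) = 519 + 2*T (o(T) = -4 + ((T + 523) + T) = -4 + ((523 + T) + T) = -4 + (523 + 2*T) = 519 + 2*T)
O(Q, F) = -18 - 14*Q (O(Q, F) = (-18 + Q) - 15*Q = -18 - 14*Q)
(O(1457, -948) - o(-293)) - 1*(-4141533) = ((-18 - 14*1457) - (519 + 2*(-293))) - 1*(-4141533) = ((-18 - 20398) - (519 - 586)) + 4141533 = (-20416 - 1*(-67)) + 4141533 = (-20416 + 67) + 4141533 = -20349 + 4141533 = 4121184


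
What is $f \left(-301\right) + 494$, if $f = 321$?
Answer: $-96127$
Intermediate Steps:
$f \left(-301\right) + 494 = 321 \left(-301\right) + 494 = -96621 + 494 = -96127$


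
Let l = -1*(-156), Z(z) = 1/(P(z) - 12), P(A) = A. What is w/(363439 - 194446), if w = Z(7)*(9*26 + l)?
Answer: -26/56331 ≈ -0.00046156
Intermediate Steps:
Z(z) = 1/(-12 + z) (Z(z) = 1/(z - 12) = 1/(-12 + z))
l = 156
w = -78 (w = (9*26 + 156)/(-12 + 7) = (234 + 156)/(-5) = -1/5*390 = -78)
w/(363439 - 194446) = -78/(363439 - 194446) = -78/168993 = -78*1/168993 = -26/56331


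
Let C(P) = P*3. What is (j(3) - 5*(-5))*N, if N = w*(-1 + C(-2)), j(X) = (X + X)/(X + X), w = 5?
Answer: -910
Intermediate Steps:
C(P) = 3*P
j(X) = 1 (j(X) = (2*X)/((2*X)) = (2*X)*(1/(2*X)) = 1)
N = -35 (N = 5*(-1 + 3*(-2)) = 5*(-1 - 6) = 5*(-7) = -35)
(j(3) - 5*(-5))*N = (1 - 5*(-5))*(-35) = (1 + 25)*(-35) = 26*(-35) = -910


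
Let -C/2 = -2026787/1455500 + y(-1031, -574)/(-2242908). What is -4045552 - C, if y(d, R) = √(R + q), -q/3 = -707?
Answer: -2944152494787/727750 - √1547/1121454 ≈ -4.0456e+6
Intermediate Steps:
q = 2121 (q = -3*(-707) = 2121)
y(d, R) = √(2121 + R) (y(d, R) = √(R + 2121) = √(2121 + R))
C = 2026787/727750 + √1547/1121454 (C = -2*(-2026787/1455500 + √(2121 - 574)/(-2242908)) = -2*(-2026787*1/1455500 + √1547*(-1/2242908)) = -2*(-2026787/1455500 - √1547/2242908) = 2026787/727750 + √1547/1121454 ≈ 2.7850)
-4045552 - C = -4045552 - (2026787/727750 + √1547/1121454) = -4045552 + (-2026787/727750 - √1547/1121454) = -2944152494787/727750 - √1547/1121454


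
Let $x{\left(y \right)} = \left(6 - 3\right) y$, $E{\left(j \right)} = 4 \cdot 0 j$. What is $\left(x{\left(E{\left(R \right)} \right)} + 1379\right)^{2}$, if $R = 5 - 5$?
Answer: $1901641$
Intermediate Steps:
$R = 0$
$E{\left(j \right)} = 0$ ($E{\left(j \right)} = 0 j = 0$)
$x{\left(y \right)} = 3 y$
$\left(x{\left(E{\left(R \right)} \right)} + 1379\right)^{2} = \left(3 \cdot 0 + 1379\right)^{2} = \left(0 + 1379\right)^{2} = 1379^{2} = 1901641$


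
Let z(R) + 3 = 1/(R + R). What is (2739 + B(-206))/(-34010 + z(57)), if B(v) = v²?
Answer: -5149950/3877481 ≈ -1.3282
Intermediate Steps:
z(R) = -3 + 1/(2*R) (z(R) = -3 + 1/(R + R) = -3 + 1/(2*R))
(2739 + B(-206))/(-34010 + z(57)) = (2739 + (-206)²)/(-34010 + (-3 + (½)/57)) = (2739 + 42436)/(-34010 + (-3 + (½)*(1/57))) = 45175/(-34010 + (-3 + 1/114)) = 45175/(-34010 - 341/114) = 45175/(-3877481/114) = 45175*(-114/3877481) = -5149950/3877481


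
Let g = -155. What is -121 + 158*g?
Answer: -24611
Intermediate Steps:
-121 + 158*g = -121 + 158*(-155) = -121 - 24490 = -24611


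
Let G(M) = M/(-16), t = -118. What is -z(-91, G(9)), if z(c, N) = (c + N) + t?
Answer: 3353/16 ≈ 209.56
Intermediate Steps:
G(M) = -M/16 (G(M) = M*(-1/16) = -M/16)
z(c, N) = -118 + N + c (z(c, N) = (c + N) - 118 = (N + c) - 118 = -118 + N + c)
-z(-91, G(9)) = -(-118 - 1/16*9 - 91) = -(-118 - 9/16 - 91) = -1*(-3353/16) = 3353/16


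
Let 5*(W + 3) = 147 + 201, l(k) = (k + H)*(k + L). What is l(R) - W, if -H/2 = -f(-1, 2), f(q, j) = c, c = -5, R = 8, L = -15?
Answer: -263/5 ≈ -52.600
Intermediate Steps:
f(q, j) = -5
H = -10 (H = -(-2)*(-5) = -2*5 = -10)
l(k) = (-15 + k)*(-10 + k) (l(k) = (k - 10)*(k - 15) = (-10 + k)*(-15 + k) = (-15 + k)*(-10 + k))
W = 333/5 (W = -3 + (147 + 201)/5 = -3 + (1/5)*348 = -3 + 348/5 = 333/5 ≈ 66.600)
l(R) - W = (150 + 8**2 - 25*8) - 1*333/5 = (150 + 64 - 200) - 333/5 = 14 - 333/5 = -263/5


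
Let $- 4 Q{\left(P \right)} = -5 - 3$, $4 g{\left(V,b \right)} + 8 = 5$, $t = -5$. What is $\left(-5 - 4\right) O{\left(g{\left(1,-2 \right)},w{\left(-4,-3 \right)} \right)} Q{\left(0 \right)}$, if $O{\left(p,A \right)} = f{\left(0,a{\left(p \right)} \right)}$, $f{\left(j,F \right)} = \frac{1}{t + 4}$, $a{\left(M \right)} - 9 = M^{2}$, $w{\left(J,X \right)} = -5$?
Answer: $18$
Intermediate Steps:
$a{\left(M \right)} = 9 + M^{2}$
$g{\left(V,b \right)} = - \frac{3}{4}$ ($g{\left(V,b \right)} = -2 + \frac{1}{4} \cdot 5 = -2 + \frac{5}{4} = - \frac{3}{4}$)
$f{\left(j,F \right)} = -1$ ($f{\left(j,F \right)} = \frac{1}{-5 + 4} = \frac{1}{-1} = -1$)
$O{\left(p,A \right)} = -1$
$Q{\left(P \right)} = 2$ ($Q{\left(P \right)} = - \frac{-5 - 3}{4} = \left(- \frac{1}{4}\right) \left(-8\right) = 2$)
$\left(-5 - 4\right) O{\left(g{\left(1,-2 \right)},w{\left(-4,-3 \right)} \right)} Q{\left(0 \right)} = \left(-5 - 4\right) \left(-1\right) 2 = \left(-9\right) \left(-1\right) 2 = 9 \cdot 2 = 18$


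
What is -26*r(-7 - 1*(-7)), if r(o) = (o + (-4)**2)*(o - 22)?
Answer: 9152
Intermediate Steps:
r(o) = (-22 + o)*(16 + o) (r(o) = (o + 16)*(-22 + o) = (16 + o)*(-22 + o) = (-22 + o)*(16 + o))
-26*r(-7 - 1*(-7)) = -26*(-352 + (-7 - 1*(-7))**2 - 6*(-7 - 1*(-7))) = -26*(-352 + (-7 + 7)**2 - 6*(-7 + 7)) = -26*(-352 + 0**2 - 6*0) = -26*(-352 + 0 + 0) = -26*(-352) = 9152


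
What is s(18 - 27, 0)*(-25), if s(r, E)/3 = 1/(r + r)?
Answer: 25/6 ≈ 4.1667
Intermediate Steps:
s(r, E) = 3/(2*r) (s(r, E) = 3/(r + r) = 3/((2*r)) = 3*(1/(2*r)) = 3/(2*r))
s(18 - 27, 0)*(-25) = (3/(2*(18 - 27)))*(-25) = ((3/2)/(-9))*(-25) = ((3/2)*(-⅑))*(-25) = -⅙*(-25) = 25/6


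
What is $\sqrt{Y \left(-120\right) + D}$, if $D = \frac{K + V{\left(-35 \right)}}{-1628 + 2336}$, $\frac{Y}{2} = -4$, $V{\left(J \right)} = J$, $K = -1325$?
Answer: $\frac{2 \sqrt{7503915}}{177} \approx 30.953$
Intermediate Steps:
$Y = -8$ ($Y = 2 \left(-4\right) = -8$)
$D = - \frac{340}{177}$ ($D = \frac{-1325 - 35}{-1628 + 2336} = - \frac{1360}{708} = \left(-1360\right) \frac{1}{708} = - \frac{340}{177} \approx -1.9209$)
$\sqrt{Y \left(-120\right) + D} = \sqrt{\left(-8\right) \left(-120\right) - \frac{340}{177}} = \sqrt{960 - \frac{340}{177}} = \sqrt{\frac{169580}{177}} = \frac{2 \sqrt{7503915}}{177}$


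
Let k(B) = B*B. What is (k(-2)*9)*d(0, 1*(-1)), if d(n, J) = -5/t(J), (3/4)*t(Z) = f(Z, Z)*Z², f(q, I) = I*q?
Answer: -135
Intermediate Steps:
t(Z) = 4*Z⁴/3 (t(Z) = 4*((Z*Z)*Z²)/3 = 4*(Z²*Z²)/3 = 4*Z⁴/3)
d(n, J) = -15/(4*J⁴) (d(n, J) = -5*3/(4*J⁴) = -15/(4*J⁴))
k(B) = B²
(k(-2)*9)*d(0, 1*(-1)) = ((-2)²*9)*(-15/(4*1⁴)) = (4*9)*(-15/4/(-1)⁴) = 36*(-15/4*1) = 36*(-15/4) = -135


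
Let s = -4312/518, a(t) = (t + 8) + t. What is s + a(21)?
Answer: 1542/37 ≈ 41.676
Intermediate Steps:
a(t) = 8 + 2*t (a(t) = (8 + t) + t = 8 + 2*t)
s = -308/37 (s = -4312*1/518 = -308/37 ≈ -8.3243)
s + a(21) = -308/37 + (8 + 2*21) = -308/37 + (8 + 42) = -308/37 + 50 = 1542/37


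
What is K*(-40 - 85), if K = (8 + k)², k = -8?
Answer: 0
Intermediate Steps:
K = 0 (K = (8 - 8)² = 0² = 0)
K*(-40 - 85) = 0*(-40 - 85) = 0*(-125) = 0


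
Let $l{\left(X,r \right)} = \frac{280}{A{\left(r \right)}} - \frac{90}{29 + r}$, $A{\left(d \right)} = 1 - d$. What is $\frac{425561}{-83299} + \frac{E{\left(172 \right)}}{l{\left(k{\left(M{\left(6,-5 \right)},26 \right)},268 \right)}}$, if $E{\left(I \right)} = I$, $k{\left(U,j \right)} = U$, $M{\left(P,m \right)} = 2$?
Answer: $- \frac{21884566603}{165348515} \approx -132.35$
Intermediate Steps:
$l{\left(X,r \right)} = - \frac{90}{29 + r} + \frac{280}{1 - r}$ ($l{\left(X,r \right)} = \frac{280}{1 - r} - \frac{90}{29 + r} = - \frac{90}{29 + r} + \frac{280}{1 - r}$)
$\frac{425561}{-83299} + \frac{E{\left(172 \right)}}{l{\left(k{\left(M{\left(6,-5 \right)},26 \right)},268 \right)}} = \frac{425561}{-83299} + \frac{172}{10 \frac{1}{-1 + 268} \frac{1}{29 + 268} \left(-803 - 9916\right)} = 425561 \left(- \frac{1}{83299}\right) + \frac{172}{10 \cdot \frac{1}{267} \cdot \frac{1}{297} \left(-803 - 9916\right)} = - \frac{425561}{83299} + \frac{172}{10 \cdot \frac{1}{267} \cdot \frac{1}{297} \left(-10719\right)} = - \frac{425561}{83299} + \frac{172}{- \frac{3970}{2937}} = - \frac{425561}{83299} + 172 \left(- \frac{2937}{3970}\right) = - \frac{425561}{83299} - \frac{252582}{1985} = - \frac{21884566603}{165348515}$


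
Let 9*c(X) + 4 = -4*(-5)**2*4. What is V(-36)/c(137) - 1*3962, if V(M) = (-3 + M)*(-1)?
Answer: -1600999/404 ≈ -3962.9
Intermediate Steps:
c(X) = -404/9 (c(X) = -4/9 + (-4*(-5)**2*4)/9 = -4/9 + (-4*25*4)/9 = -4/9 + (-100*4)/9 = -4/9 + (1/9)*(-400) = -4/9 - 400/9 = -404/9)
V(M) = 3 - M
V(-36)/c(137) - 1*3962 = (3 - 1*(-36))/(-404/9) - 1*3962 = (3 + 36)*(-9/404) - 3962 = 39*(-9/404) - 3962 = -351/404 - 3962 = -1600999/404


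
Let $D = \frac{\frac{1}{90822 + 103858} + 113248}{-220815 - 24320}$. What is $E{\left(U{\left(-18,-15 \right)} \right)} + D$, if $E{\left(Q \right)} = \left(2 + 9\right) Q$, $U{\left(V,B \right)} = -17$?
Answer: $- \frac{8946226017241}{47722881800} \approx -187.46$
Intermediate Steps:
$E{\left(Q \right)} = 11 Q$
$D = - \frac{22047120641}{47722881800}$ ($D = \frac{\frac{1}{194680} + 113248}{-245135} = \left(\frac{1}{194680} + 113248\right) \left(- \frac{1}{245135}\right) = \frac{22047120641}{194680} \left(- \frac{1}{245135}\right) = - \frac{22047120641}{47722881800} \approx -0.46198$)
$E{\left(U{\left(-18,-15 \right)} \right)} + D = 11 \left(-17\right) - \frac{22047120641}{47722881800} = -187 - \frac{22047120641}{47722881800} = - \frac{8946226017241}{47722881800}$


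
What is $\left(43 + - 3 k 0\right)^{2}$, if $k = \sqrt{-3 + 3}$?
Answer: $1849$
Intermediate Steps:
$k = 0$ ($k = \sqrt{0} = 0$)
$\left(43 + - 3 k 0\right)^{2} = \left(43 + \left(-3\right) 0 \cdot 0\right)^{2} = \left(43 + 0 \cdot 0\right)^{2} = \left(43 + 0\right)^{2} = 43^{2} = 1849$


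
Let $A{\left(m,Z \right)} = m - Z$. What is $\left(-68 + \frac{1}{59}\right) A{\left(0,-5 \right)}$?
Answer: $- \frac{20055}{59} \approx -339.92$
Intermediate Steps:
$\left(-68 + \frac{1}{59}\right) A{\left(0,-5 \right)} = \left(-68 + \frac{1}{59}\right) \left(0 - -5\right) = \left(-68 + \frac{1}{59}\right) \left(0 + 5\right) = \left(- \frac{4011}{59}\right) 5 = - \frac{20055}{59}$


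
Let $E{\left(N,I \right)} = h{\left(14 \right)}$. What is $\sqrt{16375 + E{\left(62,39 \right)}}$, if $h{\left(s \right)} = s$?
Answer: $3 \sqrt{1821} \approx 128.02$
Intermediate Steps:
$E{\left(N,I \right)} = 14$
$\sqrt{16375 + E{\left(62,39 \right)}} = \sqrt{16375 + 14} = \sqrt{16389} = 3 \sqrt{1821}$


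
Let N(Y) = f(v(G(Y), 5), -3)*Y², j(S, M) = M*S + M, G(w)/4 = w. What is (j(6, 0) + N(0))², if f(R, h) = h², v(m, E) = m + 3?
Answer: 0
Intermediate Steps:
G(w) = 4*w
v(m, E) = 3 + m
j(S, M) = M + M*S
N(Y) = 9*Y² (N(Y) = (-3)²*Y² = 9*Y²)
(j(6, 0) + N(0))² = (0*(1 + 6) + 9*0²)² = (0*7 + 9*0)² = (0 + 0)² = 0² = 0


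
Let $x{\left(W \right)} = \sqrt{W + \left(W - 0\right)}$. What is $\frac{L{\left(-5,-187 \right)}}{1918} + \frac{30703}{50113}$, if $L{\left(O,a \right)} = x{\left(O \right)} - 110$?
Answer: $\frac{3812566}{6865481} + \frac{i \sqrt{10}}{1918} \approx 0.55532 + 0.0016487 i$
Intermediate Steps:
$x{\left(W \right)} = \sqrt{2} \sqrt{W}$ ($x{\left(W \right)} = \sqrt{W + \left(W + 0\right)} = \sqrt{W + W} = \sqrt{2 W} = \sqrt{2} \sqrt{W}$)
$L{\left(O,a \right)} = -110 + \sqrt{2} \sqrt{O}$ ($L{\left(O,a \right)} = \sqrt{2} \sqrt{O} - 110 = -110 + \sqrt{2} \sqrt{O}$)
$\frac{L{\left(-5,-187 \right)}}{1918} + \frac{30703}{50113} = \frac{-110 + \sqrt{2} \sqrt{-5}}{1918} + \frac{30703}{50113} = \left(-110 + \sqrt{2} i \sqrt{5}\right) \frac{1}{1918} + 30703 \cdot \frac{1}{50113} = \left(-110 + i \sqrt{10}\right) \frac{1}{1918} + \frac{30703}{50113} = \left(- \frac{55}{959} + \frac{i \sqrt{10}}{1918}\right) + \frac{30703}{50113} = \frac{3812566}{6865481} + \frac{i \sqrt{10}}{1918}$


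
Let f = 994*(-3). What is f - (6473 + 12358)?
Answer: -21813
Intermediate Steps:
f = -2982
f - (6473 + 12358) = -2982 - (6473 + 12358) = -2982 - 1*18831 = -2982 - 18831 = -21813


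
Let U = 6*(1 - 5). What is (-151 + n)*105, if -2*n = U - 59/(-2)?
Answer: -64575/4 ≈ -16144.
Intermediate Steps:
U = -24 (U = 6*(-4) = -24)
n = -11/4 (n = -(-24 - 59/(-2))/2 = -(-24 - 59*(-½))/2 = -(-24 + 59/2)/2 = -½*11/2 = -11/4 ≈ -2.7500)
(-151 + n)*105 = (-151 - 11/4)*105 = -615/4*105 = -64575/4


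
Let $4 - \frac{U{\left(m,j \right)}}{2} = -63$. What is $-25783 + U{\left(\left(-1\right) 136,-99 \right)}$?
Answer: $-25649$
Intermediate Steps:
$U{\left(m,j \right)} = 134$ ($U{\left(m,j \right)} = 8 - -126 = 8 + 126 = 134$)
$-25783 + U{\left(\left(-1\right) 136,-99 \right)} = -25783 + 134 = -25649$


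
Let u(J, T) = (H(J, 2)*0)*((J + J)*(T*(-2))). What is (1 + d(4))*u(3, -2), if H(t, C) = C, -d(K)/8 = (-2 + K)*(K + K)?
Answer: 0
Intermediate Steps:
d(K) = -16*K*(-2 + K) (d(K) = -8*(-2 + K)*(K + K) = -8*(-2 + K)*2*K = -16*K*(-2 + K))
u(J, T) = 0 (u(J, T) = (2*0)*((J + J)*(T*(-2))) = 0*((2*J)*(-2*T)) = 0*(-4*J*T) = 0)
(1 + d(4))*u(3, -2) = (1 + 16*4*(2 - 1*4))*0 = (1 + 16*4*(2 - 4))*0 = (1 + 16*4*(-2))*0 = (1 - 128)*0 = -127*0 = 0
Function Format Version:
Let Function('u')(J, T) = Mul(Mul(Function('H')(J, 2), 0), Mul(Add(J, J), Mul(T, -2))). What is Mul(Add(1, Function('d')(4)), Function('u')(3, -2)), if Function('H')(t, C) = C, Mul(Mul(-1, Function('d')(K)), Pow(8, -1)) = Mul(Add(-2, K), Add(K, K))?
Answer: 0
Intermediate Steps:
Function('d')(K) = Mul(-16, K, Add(-2, K)) (Function('d')(K) = Mul(-8, Mul(Add(-2, K), Add(K, K))) = Mul(-8, Mul(Add(-2, K), Mul(2, K))) = Mul(-8, Mul(2, K, Add(-2, K))) = Mul(-16, K, Add(-2, K)))
Function('u')(J, T) = 0 (Function('u')(J, T) = Mul(Mul(2, 0), Mul(Add(J, J), Mul(T, -2))) = Mul(0, Mul(Mul(2, J), Mul(-2, T))) = Mul(0, Mul(-4, J, T)) = 0)
Mul(Add(1, Function('d')(4)), Function('u')(3, -2)) = Mul(Add(1, Mul(16, 4, Add(2, Mul(-1, 4)))), 0) = Mul(Add(1, Mul(16, 4, Add(2, -4))), 0) = Mul(Add(1, Mul(16, 4, -2)), 0) = Mul(Add(1, -128), 0) = Mul(-127, 0) = 0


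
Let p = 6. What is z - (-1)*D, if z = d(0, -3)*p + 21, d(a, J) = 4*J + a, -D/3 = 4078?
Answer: -12285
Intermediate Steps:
D = -12234 (D = -3*4078 = -12234)
d(a, J) = a + 4*J
z = -51 (z = (0 + 4*(-3))*6 + 21 = (0 - 12)*6 + 21 = -12*6 + 21 = -72 + 21 = -51)
z - (-1)*D = -51 - (-1)*(-12234) = -51 - 1*12234 = -51 - 12234 = -12285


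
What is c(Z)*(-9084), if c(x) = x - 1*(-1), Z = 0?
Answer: -9084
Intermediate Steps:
c(x) = 1 + x (c(x) = x + 1 = 1 + x)
c(Z)*(-9084) = (1 + 0)*(-9084) = 1*(-9084) = -9084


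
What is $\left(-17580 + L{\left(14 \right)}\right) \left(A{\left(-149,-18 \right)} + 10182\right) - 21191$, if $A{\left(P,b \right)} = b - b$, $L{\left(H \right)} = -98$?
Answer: $-180018587$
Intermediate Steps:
$A{\left(P,b \right)} = 0$
$\left(-17580 + L{\left(14 \right)}\right) \left(A{\left(-149,-18 \right)} + 10182\right) - 21191 = \left(-17580 - 98\right) \left(0 + 10182\right) - 21191 = \left(-17678\right) 10182 - 21191 = -179997396 - 21191 = -180018587$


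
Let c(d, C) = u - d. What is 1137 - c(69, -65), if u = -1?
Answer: 1207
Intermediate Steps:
c(d, C) = -1 - d
1137 - c(69, -65) = 1137 - (-1 - 1*69) = 1137 - (-1 - 69) = 1137 - 1*(-70) = 1137 + 70 = 1207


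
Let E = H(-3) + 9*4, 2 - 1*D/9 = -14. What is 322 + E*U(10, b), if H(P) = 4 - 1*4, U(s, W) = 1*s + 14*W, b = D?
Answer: 73258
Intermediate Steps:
D = 144 (D = 18 - 9*(-14) = 18 + 126 = 144)
b = 144
U(s, W) = s + 14*W
H(P) = 0 (H(P) = 4 - 4 = 0)
E = 36 (E = 0 + 9*4 = 0 + 36 = 36)
322 + E*U(10, b) = 322 + 36*(10 + 14*144) = 322 + 36*(10 + 2016) = 322 + 36*2026 = 322 + 72936 = 73258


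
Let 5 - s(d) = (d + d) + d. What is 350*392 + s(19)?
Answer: 137148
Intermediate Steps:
s(d) = 5 - 3*d (s(d) = 5 - ((d + d) + d) = 5 - (2*d + d) = 5 - 3*d)
350*392 + s(19) = 350*392 + (5 - 3*19) = 137200 + (5 - 57) = 137200 - 52 = 137148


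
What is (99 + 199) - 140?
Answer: 158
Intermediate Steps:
(99 + 199) - 140 = 298 - 140 = 158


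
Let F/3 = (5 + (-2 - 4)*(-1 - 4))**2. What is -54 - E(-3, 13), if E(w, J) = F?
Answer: -3729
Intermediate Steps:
F = 3675 (F = 3*(5 + (-2 - 4)*(-1 - 4))**2 = 3*(5 - 6*(-5))**2 = 3*(5 + 30)**2 = 3*35**2 = 3*1225 = 3675)
E(w, J) = 3675
-54 - E(-3, 13) = -54 - 1*3675 = -54 - 3675 = -3729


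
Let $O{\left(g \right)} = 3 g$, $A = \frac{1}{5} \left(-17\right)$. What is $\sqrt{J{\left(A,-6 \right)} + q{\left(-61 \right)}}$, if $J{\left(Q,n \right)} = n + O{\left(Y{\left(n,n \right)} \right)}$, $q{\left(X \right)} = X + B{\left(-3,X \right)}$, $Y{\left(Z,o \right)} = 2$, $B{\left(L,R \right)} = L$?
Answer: $8 i \approx 8.0 i$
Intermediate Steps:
$q{\left(X \right)} = -3 + X$ ($q{\left(X \right)} = X - 3 = -3 + X$)
$A = - \frac{17}{5}$ ($A = \frac{1}{5} \left(-17\right) = - \frac{17}{5} \approx -3.4$)
$J{\left(Q,n \right)} = 6 + n$ ($J{\left(Q,n \right)} = n + 3 \cdot 2 = n + 6 = 6 + n$)
$\sqrt{J{\left(A,-6 \right)} + q{\left(-61 \right)}} = \sqrt{\left(6 - 6\right) - 64} = \sqrt{0 - 64} = \sqrt{-64} = 8 i$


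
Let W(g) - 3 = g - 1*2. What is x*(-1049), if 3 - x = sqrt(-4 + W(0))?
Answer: -3147 + 1049*I*sqrt(3) ≈ -3147.0 + 1816.9*I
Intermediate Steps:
W(g) = 1 + g (W(g) = 3 + (g - 1*2) = 3 + (g - 2) = 3 + (-2 + g) = 1 + g)
x = 3 - I*sqrt(3) (x = 3 - sqrt(-4 + (1 + 0)) = 3 - sqrt(-4 + 1) = 3 - sqrt(-3) = 3 - I*sqrt(3) ≈ 3.0 - 1.732*I)
x*(-1049) = (3 - I*sqrt(3))*(-1049) = -3147 + 1049*I*sqrt(3)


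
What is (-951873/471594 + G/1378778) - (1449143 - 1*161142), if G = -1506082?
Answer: -139581742248372339/108370572022 ≈ -1.2880e+6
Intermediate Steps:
(-951873/471594 + G/1378778) - (1449143 - 1*161142) = (-951873/471594 - 1506082/1378778) - (1449143 - 1*161142) = (-951873*1/471594 - 1506082*1/1378778) - (1449143 - 161142) = (-317291/157198 - 753041/689389) - 1*1288001 = -337113464317/108370572022 - 1288001 = -139581742248372339/108370572022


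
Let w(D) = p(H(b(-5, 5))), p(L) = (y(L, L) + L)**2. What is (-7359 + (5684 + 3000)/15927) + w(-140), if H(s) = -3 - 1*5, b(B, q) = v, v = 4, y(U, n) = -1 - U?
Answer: -117182182/15927 ≈ -7357.5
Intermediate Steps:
b(B, q) = 4
H(s) = -8 (H(s) = -3 - 5 = -8)
p(L) = 1 (p(L) = ((-1 - L) + L)**2 = (-1)**2 = 1)
w(D) = 1
(-7359 + (5684 + 3000)/15927) + w(-140) = (-7359 + (5684 + 3000)/15927) + 1 = (-7359 + 8684*(1/15927)) + 1 = (-7359 + 8684/15927) + 1 = -117198109/15927 + 1 = -117182182/15927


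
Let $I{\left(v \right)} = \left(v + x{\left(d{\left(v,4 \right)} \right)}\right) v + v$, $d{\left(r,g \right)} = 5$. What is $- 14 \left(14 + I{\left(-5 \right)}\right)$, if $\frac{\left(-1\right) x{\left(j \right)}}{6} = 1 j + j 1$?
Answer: $-4676$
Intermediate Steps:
$x{\left(j \right)} = - 12 j$ ($x{\left(j \right)} = - 6 \left(1 j + j 1\right) = - 6 \left(j + j\right) = - 6 \cdot 2 j = - 12 j$)
$I{\left(v \right)} = v + v \left(-60 + v\right)$ ($I{\left(v \right)} = \left(v - 60\right) v + v = \left(-60 + v\right) v + v = v \left(-60 + v\right) + v = v + v \left(-60 + v\right)$)
$- 14 \left(14 + I{\left(-5 \right)}\right) = - 14 \left(14 - 5 \left(-59 - 5\right)\right) = - 14 \left(14 - -320\right) = - 14 \left(14 + 320\right) = \left(-14\right) 334 = -4676$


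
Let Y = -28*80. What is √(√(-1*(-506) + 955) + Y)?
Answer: √(-2240 + √1461) ≈ 46.923*I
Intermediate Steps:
Y = -2240
√(√(-1*(-506) + 955) + Y) = √(√(-1*(-506) + 955) - 2240) = √(√(506 + 955) - 2240) = √(√1461 - 2240) = √(-2240 + √1461)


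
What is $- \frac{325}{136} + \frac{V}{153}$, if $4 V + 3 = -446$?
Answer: $- \frac{3823}{1224} \approx -3.1234$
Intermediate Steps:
$V = - \frac{449}{4}$ ($V = - \frac{3}{4} + \frac{1}{4} \left(-446\right) = - \frac{3}{4} - \frac{223}{2} = - \frac{449}{4} \approx -112.25$)
$- \frac{325}{136} + \frac{V}{153} = - \frac{325}{136} - \frac{449}{4 \cdot 153} = \left(-325\right) \frac{1}{136} - \frac{449}{612} = - \frac{325}{136} - \frac{449}{612} = - \frac{3823}{1224}$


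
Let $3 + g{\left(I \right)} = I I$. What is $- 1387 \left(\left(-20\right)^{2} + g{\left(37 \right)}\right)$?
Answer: $-2449442$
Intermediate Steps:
$g{\left(I \right)} = -3 + I^{2}$ ($g{\left(I \right)} = -3 + I I = -3 + I^{2}$)
$- 1387 \left(\left(-20\right)^{2} + g{\left(37 \right)}\right) = - 1387 \left(\left(-20\right)^{2} - \left(3 - 37^{2}\right)\right) = - 1387 \left(400 + \left(-3 + 1369\right)\right) = - 1387 \left(400 + 1366\right) = \left(-1387\right) 1766 = -2449442$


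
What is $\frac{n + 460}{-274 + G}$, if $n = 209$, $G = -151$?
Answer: $- \frac{669}{425} \approx -1.5741$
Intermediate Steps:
$\frac{n + 460}{-274 + G} = \frac{209 + 460}{-274 - 151} = \frac{669}{-425} = 669 \left(- \frac{1}{425}\right) = - \frac{669}{425}$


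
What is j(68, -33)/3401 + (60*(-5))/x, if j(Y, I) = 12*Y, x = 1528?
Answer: 56637/1299182 ≈ 0.043594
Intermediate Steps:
j(68, -33)/3401 + (60*(-5))/x = (12*68)/3401 + (60*(-5))/1528 = 816*(1/3401) - 300*1/1528 = 816/3401 - 75/382 = 56637/1299182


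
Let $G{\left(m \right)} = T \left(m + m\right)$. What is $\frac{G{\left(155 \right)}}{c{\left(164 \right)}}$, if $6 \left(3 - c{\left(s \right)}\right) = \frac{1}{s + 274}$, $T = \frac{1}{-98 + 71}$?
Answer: $- \frac{90520}{23649} \approx -3.8276$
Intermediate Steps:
$T = - \frac{1}{27}$ ($T = \frac{1}{-27} = - \frac{1}{27} \approx -0.037037$)
$G{\left(m \right)} = - \frac{2 m}{27}$ ($G{\left(m \right)} = - \frac{m + m}{27} = - \frac{2 m}{27}$)
$c{\left(s \right)} = 3 - \frac{1}{6 \left(274 + s\right)}$ ($c{\left(s \right)} = 3 - \frac{1}{6 \left(s + 274\right)} = 3 - \frac{1}{6 \left(274 + s\right)}$)
$\frac{G{\left(155 \right)}}{c{\left(164 \right)}} = \frac{\left(- \frac{2}{27}\right) 155}{\frac{1}{6} \frac{1}{274 + 164} \left(4931 + 18 \cdot 164\right)} = - \frac{310}{27 \frac{4931 + 2952}{6 \cdot 438}} = - \frac{310}{27 \cdot \frac{1}{6} \cdot \frac{1}{438} \cdot 7883} = - \frac{310}{27 \cdot \frac{7883}{2628}} = \left(- \frac{310}{27}\right) \frac{2628}{7883} = - \frac{90520}{23649}$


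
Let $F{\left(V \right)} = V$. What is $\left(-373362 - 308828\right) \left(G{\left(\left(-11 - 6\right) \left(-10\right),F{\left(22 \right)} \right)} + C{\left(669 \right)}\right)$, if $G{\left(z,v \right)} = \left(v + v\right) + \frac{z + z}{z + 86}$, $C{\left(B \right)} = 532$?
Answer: $- \frac{12603119155}{32} \approx -3.9385 \cdot 10^{8}$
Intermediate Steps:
$G{\left(z,v \right)} = 2 v + \frac{2 z}{86 + z}$
$\left(-373362 - 308828\right) \left(G{\left(\left(-11 - 6\right) \left(-10\right),F{\left(22 \right)} \right)} + C{\left(669 \right)}\right) = \left(-373362 - 308828\right) \left(\frac{2 \left(\left(-11 - 6\right) \left(-10\right) + 86 \cdot 22 + 22 \left(-11 - 6\right) \left(-10\right)\right)}{86 + \left(-11 - 6\right) \left(-10\right)} + 532\right) = - 682190 \left(\frac{2 \left(\left(-17\right) \left(-10\right) + 1892 + 22 \left(\left(-17\right) \left(-10\right)\right)\right)}{86 - -170} + 532\right) = - 682190 \left(\frac{2 \left(170 + 1892 + 22 \cdot 170\right)}{86 + 170} + 532\right) = - 682190 \left(\frac{2 \left(170 + 1892 + 3740\right)}{256} + 532\right) = - 682190 \left(2 \cdot \frac{1}{256} \cdot 5802 + 532\right) = - 682190 \left(\frac{2901}{64} + 532\right) = \left(-682190\right) \frac{36949}{64} = - \frac{12603119155}{32}$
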